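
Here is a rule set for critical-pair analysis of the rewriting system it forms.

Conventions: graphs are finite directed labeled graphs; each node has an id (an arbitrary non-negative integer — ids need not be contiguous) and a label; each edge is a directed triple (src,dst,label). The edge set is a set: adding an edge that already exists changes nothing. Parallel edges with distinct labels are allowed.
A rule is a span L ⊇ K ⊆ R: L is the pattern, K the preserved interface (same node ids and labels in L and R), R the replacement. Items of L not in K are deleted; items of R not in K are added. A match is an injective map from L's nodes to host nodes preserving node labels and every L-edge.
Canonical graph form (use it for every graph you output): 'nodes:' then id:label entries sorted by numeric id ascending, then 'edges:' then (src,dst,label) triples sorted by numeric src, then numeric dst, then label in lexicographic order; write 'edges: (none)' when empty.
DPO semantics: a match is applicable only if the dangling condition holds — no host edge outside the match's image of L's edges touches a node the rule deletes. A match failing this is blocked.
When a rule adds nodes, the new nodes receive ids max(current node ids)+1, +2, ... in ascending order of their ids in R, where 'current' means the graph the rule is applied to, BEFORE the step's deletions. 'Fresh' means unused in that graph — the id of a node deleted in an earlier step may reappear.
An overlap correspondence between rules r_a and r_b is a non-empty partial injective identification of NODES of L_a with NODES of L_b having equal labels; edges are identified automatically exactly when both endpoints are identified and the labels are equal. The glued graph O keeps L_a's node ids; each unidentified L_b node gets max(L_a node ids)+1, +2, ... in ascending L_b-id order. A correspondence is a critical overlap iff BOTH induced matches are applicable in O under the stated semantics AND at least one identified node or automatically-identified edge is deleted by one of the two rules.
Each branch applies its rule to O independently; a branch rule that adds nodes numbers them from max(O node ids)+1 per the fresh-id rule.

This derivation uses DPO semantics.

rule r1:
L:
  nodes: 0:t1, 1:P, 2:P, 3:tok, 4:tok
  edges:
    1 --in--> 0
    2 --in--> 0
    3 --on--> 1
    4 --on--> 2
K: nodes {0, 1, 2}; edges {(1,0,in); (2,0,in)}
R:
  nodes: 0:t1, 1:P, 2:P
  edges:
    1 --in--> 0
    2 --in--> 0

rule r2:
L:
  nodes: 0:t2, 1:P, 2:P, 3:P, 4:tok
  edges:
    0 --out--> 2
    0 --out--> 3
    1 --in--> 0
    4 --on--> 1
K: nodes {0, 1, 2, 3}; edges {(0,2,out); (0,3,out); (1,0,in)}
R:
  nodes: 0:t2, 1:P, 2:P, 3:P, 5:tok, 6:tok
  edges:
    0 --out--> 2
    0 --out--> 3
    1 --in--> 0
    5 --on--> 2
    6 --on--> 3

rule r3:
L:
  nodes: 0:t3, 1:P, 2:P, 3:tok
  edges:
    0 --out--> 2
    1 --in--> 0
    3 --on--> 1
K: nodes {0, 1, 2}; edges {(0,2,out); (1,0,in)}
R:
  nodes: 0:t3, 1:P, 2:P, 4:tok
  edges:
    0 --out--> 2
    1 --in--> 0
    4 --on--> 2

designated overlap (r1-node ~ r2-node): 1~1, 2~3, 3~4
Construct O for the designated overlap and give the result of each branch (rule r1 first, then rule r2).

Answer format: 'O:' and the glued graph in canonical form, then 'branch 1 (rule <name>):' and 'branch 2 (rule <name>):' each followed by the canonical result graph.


O:
nodes: 0:t1, 1:P, 2:P, 3:tok, 4:tok, 5:t2, 6:P
edges: (1,0,in); (1,5,in); (2,0,in); (3,1,on); (4,2,on); (5,2,out); (5,6,out)
branch 1 (rule r1):
nodes: 0:t1, 1:P, 2:P, 5:t2, 6:P
edges: (1,0,in); (1,5,in); (2,0,in); (5,2,out); (5,6,out)
branch 2 (rule r2):
nodes: 0:t1, 1:P, 2:P, 4:tok, 5:t2, 6:P, 7:tok, 8:tok
edges: (1,0,in); (1,5,in); (2,0,in); (4,2,on); (5,2,out); (5,6,out); (7,6,on); (8,2,on)


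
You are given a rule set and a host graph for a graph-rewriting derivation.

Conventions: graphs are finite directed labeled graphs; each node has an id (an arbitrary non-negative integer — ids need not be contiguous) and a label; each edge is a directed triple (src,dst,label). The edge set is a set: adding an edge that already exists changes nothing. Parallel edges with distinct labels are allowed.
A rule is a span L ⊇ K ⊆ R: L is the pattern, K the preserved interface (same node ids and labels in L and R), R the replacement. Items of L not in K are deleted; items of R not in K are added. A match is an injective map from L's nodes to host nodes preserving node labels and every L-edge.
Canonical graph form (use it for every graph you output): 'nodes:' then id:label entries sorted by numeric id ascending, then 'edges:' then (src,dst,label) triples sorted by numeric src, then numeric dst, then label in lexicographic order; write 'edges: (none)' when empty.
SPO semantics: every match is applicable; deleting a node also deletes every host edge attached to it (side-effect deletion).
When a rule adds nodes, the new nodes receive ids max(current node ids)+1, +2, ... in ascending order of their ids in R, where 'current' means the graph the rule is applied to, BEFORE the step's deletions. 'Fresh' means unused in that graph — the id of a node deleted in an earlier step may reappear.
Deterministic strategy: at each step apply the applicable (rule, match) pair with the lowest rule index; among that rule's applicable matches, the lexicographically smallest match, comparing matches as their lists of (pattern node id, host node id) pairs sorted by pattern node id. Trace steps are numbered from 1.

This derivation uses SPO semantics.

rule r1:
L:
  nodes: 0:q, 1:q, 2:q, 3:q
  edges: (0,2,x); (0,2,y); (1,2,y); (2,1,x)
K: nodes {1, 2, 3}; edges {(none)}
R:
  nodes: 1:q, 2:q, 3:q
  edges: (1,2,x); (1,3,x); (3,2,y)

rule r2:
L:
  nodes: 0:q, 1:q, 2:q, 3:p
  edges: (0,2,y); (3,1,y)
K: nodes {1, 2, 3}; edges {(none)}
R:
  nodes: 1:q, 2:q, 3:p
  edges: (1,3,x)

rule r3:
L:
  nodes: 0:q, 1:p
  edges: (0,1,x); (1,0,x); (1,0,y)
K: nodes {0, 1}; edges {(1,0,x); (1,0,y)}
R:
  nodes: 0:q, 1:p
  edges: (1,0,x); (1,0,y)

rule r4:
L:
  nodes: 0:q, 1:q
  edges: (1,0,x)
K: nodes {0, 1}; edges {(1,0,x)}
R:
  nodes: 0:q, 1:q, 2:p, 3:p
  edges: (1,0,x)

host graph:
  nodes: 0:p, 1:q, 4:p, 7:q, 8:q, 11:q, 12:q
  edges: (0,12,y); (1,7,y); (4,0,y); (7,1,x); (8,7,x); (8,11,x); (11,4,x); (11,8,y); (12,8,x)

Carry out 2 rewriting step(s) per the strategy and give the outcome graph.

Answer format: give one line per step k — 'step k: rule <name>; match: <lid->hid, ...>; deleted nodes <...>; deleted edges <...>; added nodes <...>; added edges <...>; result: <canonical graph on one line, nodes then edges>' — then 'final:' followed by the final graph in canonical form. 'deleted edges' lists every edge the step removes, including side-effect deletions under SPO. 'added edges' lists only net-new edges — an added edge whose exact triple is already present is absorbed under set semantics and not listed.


step 1: rule r2; match: 0->1, 1->12, 2->7, 3->0; deleted nodes 1; deleted edges (0,12,y); (1,7,y); (7,1,x); added nodes (none); added edges (12,0,x); result: nodes: 0:p, 4:p, 7:q, 8:q, 11:q, 12:q edges: (4,0,y); (8,7,x); (8,11,x); (11,4,x); (11,8,y); (12,0,x); (12,8,x)
step 2: rule r4; match: 0->7, 1->8; deleted nodes (none); deleted edges (none); added nodes 13, 14; added edges (none); result: nodes: 0:p, 4:p, 7:q, 8:q, 11:q, 12:q, 13:p, 14:p edges: (4,0,y); (8,7,x); (8,11,x); (11,4,x); (11,8,y); (12,0,x); (12,8,x)
final:
nodes: 0:p, 4:p, 7:q, 8:q, 11:q, 12:q, 13:p, 14:p
edges: (4,0,y); (8,7,x); (8,11,x); (11,4,x); (11,8,y); (12,0,x); (12,8,x)


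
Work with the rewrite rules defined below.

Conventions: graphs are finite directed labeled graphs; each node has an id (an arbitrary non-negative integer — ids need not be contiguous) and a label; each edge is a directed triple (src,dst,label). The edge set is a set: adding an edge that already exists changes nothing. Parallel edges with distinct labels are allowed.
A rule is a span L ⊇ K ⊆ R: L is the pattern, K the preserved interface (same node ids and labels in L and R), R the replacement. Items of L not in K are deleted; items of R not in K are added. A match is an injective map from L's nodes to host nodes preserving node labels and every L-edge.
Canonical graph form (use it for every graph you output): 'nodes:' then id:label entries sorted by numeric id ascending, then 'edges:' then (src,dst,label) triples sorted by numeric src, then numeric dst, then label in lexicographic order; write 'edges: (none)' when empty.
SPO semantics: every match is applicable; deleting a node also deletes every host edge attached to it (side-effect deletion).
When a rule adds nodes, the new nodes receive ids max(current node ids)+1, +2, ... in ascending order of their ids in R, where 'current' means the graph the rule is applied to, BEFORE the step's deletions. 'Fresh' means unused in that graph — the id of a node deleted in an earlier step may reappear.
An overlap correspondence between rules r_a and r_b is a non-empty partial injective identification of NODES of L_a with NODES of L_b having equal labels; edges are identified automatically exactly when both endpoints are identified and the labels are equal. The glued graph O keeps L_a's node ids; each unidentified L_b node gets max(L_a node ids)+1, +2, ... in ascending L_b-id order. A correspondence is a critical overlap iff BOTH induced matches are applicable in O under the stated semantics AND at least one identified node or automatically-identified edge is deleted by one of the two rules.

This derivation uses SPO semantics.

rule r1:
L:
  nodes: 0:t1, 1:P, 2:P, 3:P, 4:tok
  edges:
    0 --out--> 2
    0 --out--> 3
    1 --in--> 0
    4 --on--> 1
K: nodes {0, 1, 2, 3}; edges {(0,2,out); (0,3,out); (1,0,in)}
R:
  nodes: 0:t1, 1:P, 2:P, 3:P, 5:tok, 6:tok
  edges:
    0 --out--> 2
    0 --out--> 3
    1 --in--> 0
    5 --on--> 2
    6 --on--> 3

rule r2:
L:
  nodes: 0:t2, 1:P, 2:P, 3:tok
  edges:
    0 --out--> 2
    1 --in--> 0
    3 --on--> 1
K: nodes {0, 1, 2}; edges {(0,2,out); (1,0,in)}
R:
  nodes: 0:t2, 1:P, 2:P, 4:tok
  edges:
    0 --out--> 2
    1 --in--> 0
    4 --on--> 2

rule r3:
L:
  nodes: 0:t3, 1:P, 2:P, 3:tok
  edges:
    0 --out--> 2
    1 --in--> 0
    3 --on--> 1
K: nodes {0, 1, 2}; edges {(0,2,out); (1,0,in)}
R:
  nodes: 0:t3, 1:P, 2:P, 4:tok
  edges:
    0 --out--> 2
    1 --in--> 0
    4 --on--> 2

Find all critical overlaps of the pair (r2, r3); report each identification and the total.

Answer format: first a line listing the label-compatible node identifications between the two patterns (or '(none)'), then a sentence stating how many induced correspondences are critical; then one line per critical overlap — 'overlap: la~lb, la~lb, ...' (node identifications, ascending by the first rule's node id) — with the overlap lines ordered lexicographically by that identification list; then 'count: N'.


label-compatible node identifications between L(r2) and L(r3): 1~1, 1~2, 2~1, 2~2, 3~3
7 of the induced correspondences are critical overlaps of r2 and r3.
overlap: 1~1, 2~2, 3~3
overlap: 1~1, 3~3
overlap: 1~2, 2~1, 3~3
overlap: 1~2, 3~3
overlap: 2~1, 3~3
overlap: 2~2, 3~3
overlap: 3~3
count: 7


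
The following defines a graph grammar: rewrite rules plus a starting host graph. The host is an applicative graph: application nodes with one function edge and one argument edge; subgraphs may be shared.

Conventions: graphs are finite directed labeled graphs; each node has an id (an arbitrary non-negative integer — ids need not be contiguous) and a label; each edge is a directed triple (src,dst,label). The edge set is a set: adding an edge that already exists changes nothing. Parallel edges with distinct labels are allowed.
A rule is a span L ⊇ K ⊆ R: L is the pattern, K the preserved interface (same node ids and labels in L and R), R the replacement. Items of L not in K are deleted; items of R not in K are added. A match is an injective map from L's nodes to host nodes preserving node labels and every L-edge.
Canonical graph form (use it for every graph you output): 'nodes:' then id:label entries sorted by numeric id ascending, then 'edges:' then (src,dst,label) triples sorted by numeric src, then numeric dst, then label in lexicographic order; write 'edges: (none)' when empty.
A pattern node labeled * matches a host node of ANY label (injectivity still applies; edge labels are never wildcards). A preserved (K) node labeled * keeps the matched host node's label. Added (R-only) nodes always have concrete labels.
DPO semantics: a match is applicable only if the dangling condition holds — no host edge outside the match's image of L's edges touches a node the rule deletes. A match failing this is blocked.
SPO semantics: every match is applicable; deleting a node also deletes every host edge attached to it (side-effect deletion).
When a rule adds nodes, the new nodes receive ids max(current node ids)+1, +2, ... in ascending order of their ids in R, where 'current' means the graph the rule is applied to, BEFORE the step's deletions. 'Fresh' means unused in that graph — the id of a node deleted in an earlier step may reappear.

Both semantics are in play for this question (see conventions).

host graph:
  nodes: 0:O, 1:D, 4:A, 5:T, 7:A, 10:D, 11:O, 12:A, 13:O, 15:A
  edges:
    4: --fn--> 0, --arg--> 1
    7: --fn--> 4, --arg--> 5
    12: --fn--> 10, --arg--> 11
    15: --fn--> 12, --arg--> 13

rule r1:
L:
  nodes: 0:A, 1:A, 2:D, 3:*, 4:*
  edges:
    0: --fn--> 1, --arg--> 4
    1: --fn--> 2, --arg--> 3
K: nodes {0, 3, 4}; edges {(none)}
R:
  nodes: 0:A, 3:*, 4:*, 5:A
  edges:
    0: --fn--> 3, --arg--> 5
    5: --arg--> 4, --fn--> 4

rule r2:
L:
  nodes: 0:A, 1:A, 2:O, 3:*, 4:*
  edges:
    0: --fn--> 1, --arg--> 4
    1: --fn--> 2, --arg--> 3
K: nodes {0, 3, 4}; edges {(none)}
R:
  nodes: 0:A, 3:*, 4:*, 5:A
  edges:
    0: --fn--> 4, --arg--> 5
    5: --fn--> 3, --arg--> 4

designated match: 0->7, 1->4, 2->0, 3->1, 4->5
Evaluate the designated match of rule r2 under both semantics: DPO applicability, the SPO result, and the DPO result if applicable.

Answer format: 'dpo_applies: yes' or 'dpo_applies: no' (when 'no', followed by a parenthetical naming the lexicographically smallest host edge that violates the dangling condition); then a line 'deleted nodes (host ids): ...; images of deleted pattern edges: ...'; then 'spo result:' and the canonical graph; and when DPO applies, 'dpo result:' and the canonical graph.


dpo_applies: yes
deleted nodes (host ids): 0, 4; images of deleted pattern edges: (4,0,fn); (4,1,arg); (7,4,fn); (7,5,arg)
spo result:
nodes: 1:D, 5:T, 7:A, 10:D, 11:O, 12:A, 13:O, 15:A, 16:A
edges: (7,5,fn); (7,16,arg); (12,10,fn); (12,11,arg); (15,12,fn); (15,13,arg); (16,1,fn); (16,5,arg)
dpo result:
nodes: 1:D, 5:T, 7:A, 10:D, 11:O, 12:A, 13:O, 15:A, 16:A
edges: (7,5,fn); (7,16,arg); (12,10,fn); (12,11,arg); (15,12,fn); (15,13,arg); (16,1,fn); (16,5,arg)


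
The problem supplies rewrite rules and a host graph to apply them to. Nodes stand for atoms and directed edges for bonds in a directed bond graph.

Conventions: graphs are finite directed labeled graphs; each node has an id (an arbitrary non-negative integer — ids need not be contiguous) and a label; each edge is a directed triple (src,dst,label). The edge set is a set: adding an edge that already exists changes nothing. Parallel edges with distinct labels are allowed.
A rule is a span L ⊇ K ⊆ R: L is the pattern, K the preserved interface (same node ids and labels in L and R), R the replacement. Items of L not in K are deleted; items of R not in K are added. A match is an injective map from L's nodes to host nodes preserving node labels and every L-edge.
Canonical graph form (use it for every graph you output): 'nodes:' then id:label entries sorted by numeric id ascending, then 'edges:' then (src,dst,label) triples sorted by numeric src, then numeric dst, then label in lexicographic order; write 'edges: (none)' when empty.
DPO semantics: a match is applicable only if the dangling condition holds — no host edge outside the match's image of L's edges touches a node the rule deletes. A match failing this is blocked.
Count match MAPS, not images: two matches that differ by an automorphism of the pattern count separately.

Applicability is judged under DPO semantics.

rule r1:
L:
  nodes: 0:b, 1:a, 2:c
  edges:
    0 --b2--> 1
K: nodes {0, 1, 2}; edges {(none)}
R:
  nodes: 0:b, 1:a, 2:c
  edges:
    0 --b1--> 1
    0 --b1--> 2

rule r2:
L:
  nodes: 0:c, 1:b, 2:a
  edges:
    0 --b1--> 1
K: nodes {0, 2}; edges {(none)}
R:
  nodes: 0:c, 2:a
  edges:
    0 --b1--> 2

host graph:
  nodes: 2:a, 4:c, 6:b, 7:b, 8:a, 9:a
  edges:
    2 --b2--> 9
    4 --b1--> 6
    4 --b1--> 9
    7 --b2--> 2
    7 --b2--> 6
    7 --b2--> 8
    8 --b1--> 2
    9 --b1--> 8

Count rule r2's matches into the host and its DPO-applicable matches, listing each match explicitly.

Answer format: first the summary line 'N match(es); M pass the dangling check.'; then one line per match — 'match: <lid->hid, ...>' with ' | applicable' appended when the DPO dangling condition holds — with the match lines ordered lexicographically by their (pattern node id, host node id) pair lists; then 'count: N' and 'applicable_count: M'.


3 match(es); 0 pass the dangling check.
match: 0->4, 1->6, 2->2
match: 0->4, 1->6, 2->8
match: 0->4, 1->6, 2->9
count: 3
applicable_count: 0


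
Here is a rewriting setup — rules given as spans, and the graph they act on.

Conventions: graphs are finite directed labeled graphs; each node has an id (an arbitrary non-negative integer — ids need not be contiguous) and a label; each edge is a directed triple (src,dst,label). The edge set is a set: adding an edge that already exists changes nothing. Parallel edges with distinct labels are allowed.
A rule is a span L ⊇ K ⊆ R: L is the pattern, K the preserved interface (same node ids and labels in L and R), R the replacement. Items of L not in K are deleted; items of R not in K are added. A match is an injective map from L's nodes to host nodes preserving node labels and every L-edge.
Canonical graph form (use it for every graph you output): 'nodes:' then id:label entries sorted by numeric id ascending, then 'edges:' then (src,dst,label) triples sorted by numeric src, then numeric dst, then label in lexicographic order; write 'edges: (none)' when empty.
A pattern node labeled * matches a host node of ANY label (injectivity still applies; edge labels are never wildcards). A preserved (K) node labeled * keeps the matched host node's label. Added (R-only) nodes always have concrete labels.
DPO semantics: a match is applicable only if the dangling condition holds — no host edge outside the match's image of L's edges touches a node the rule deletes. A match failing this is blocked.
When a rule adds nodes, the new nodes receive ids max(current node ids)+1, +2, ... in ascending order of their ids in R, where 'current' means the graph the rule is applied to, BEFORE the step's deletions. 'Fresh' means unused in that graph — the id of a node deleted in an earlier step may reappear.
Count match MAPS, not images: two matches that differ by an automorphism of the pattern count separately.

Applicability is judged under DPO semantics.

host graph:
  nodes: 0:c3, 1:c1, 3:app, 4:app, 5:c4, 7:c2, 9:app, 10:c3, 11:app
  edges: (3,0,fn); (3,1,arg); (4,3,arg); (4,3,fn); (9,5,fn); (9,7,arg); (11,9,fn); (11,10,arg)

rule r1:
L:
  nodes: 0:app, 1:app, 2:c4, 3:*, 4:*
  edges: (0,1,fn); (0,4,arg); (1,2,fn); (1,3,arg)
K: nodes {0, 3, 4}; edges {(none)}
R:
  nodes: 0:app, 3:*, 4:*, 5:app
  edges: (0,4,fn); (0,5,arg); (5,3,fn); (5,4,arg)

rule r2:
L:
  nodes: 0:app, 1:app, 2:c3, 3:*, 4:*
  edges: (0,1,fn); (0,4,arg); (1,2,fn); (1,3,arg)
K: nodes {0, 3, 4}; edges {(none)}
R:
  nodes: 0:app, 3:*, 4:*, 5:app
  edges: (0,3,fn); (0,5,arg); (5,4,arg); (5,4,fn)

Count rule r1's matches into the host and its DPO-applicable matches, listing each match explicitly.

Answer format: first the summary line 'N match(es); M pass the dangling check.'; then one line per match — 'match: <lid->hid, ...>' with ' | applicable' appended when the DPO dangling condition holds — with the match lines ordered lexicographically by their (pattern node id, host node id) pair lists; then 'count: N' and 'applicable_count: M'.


1 match(es); 1 pass the dangling check.
match: 0->11, 1->9, 2->5, 3->7, 4->10 | applicable
count: 1
applicable_count: 1


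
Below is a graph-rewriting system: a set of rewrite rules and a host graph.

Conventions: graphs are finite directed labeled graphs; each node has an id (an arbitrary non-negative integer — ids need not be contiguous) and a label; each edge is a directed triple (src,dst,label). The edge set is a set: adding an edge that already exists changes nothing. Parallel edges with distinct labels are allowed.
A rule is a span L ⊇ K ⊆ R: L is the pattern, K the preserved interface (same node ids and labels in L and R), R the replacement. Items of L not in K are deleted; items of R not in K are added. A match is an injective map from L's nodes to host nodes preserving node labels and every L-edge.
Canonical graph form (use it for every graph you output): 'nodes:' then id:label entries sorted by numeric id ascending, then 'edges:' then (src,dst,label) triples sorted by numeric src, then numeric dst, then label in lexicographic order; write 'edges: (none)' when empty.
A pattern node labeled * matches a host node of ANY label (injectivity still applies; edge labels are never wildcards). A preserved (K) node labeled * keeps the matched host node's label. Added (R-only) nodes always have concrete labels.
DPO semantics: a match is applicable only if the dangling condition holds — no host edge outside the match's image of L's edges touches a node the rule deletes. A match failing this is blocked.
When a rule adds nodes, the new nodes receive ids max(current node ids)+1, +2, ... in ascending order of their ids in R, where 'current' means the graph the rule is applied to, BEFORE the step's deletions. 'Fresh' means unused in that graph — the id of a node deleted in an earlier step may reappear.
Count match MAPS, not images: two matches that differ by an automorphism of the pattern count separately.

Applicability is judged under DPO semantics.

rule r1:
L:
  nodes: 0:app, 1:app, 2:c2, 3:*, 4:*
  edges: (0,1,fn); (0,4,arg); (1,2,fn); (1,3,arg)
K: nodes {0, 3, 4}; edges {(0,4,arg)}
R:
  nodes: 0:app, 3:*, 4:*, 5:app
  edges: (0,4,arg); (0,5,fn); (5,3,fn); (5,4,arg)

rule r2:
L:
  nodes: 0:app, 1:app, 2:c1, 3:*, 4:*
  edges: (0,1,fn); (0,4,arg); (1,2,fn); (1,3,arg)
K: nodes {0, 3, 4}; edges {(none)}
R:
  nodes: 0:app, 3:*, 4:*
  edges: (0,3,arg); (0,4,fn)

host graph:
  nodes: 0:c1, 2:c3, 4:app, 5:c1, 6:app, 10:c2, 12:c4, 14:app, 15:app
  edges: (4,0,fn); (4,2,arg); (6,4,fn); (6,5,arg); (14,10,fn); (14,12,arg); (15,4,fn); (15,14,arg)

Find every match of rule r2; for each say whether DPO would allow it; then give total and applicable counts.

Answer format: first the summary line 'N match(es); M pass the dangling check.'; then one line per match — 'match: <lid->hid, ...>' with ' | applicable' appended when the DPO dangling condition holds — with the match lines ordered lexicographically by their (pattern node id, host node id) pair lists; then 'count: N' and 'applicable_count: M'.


2 match(es); 0 pass the dangling check.
match: 0->6, 1->4, 2->0, 3->2, 4->5
match: 0->15, 1->4, 2->0, 3->2, 4->14
count: 2
applicable_count: 0


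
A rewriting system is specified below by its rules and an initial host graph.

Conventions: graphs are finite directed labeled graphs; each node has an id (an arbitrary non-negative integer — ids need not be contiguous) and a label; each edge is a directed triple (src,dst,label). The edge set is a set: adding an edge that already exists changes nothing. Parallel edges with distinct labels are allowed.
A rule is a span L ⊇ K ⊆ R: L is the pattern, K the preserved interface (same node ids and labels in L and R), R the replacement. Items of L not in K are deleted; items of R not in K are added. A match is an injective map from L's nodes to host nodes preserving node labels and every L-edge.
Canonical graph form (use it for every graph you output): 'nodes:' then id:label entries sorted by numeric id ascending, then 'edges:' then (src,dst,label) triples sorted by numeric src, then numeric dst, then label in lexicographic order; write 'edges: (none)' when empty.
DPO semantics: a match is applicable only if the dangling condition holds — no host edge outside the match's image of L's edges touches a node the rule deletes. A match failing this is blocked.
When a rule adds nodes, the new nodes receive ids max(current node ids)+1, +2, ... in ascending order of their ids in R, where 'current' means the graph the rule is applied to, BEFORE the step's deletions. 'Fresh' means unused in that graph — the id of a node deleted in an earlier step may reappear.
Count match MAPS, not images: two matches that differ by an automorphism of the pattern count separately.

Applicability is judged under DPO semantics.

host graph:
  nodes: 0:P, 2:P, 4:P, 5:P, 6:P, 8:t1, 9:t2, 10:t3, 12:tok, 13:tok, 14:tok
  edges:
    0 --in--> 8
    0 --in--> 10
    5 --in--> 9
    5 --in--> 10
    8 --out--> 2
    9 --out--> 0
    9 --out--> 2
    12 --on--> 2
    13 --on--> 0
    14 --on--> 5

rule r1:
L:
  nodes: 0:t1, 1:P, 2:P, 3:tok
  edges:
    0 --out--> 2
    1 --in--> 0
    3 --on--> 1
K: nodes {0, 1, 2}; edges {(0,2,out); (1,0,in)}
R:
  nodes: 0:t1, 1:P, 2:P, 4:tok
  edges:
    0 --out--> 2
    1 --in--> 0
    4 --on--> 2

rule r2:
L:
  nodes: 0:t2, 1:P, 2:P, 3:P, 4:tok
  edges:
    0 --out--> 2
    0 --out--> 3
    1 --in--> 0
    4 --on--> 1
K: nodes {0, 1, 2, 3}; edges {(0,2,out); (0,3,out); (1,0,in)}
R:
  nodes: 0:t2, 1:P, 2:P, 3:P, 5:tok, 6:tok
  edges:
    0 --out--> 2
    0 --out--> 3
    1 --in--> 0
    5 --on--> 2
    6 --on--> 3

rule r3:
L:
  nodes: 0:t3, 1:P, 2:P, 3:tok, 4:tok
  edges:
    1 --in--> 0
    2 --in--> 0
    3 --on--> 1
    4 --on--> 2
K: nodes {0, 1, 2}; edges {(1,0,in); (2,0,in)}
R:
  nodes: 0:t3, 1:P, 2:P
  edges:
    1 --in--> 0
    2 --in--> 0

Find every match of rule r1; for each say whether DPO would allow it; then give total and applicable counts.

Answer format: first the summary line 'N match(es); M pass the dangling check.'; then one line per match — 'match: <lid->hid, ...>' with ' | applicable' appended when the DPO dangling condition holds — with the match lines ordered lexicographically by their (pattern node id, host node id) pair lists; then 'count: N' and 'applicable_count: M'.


1 match(es); 1 pass the dangling check.
match: 0->8, 1->0, 2->2, 3->13 | applicable
count: 1
applicable_count: 1


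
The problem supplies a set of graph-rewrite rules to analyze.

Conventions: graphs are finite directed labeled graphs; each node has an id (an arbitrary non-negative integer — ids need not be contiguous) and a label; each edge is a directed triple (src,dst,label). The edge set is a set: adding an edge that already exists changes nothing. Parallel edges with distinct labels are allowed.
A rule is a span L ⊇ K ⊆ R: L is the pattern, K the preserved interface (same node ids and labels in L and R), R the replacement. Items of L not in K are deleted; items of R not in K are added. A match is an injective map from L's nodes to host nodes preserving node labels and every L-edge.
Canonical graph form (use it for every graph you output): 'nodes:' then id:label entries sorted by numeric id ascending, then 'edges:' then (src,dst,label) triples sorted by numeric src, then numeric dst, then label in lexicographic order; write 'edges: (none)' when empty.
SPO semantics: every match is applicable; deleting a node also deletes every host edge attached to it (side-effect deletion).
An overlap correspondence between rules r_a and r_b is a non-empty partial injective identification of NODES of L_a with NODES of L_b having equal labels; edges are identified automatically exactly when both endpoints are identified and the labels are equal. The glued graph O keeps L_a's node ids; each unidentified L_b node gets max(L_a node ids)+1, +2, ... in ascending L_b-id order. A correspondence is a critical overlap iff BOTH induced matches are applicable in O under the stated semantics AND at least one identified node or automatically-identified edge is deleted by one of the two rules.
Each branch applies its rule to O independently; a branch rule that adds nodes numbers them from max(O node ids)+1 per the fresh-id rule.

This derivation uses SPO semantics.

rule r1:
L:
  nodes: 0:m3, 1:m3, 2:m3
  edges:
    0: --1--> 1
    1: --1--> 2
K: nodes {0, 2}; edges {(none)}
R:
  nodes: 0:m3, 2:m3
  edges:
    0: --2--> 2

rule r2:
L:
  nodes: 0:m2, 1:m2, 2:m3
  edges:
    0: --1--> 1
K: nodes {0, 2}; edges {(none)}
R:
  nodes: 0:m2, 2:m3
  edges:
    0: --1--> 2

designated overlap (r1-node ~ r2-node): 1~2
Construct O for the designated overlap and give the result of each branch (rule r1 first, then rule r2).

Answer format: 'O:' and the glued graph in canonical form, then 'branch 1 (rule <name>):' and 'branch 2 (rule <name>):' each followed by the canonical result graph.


O:
nodes: 0:m3, 1:m3, 2:m3, 3:m2, 4:m2
edges: (0,1,1); (1,2,1); (3,4,1)
branch 1 (rule r1):
nodes: 0:m3, 2:m3, 3:m2, 4:m2
edges: (0,2,2); (3,4,1)
branch 2 (rule r2):
nodes: 0:m3, 1:m3, 2:m3, 3:m2
edges: (0,1,1); (1,2,1); (3,1,1)


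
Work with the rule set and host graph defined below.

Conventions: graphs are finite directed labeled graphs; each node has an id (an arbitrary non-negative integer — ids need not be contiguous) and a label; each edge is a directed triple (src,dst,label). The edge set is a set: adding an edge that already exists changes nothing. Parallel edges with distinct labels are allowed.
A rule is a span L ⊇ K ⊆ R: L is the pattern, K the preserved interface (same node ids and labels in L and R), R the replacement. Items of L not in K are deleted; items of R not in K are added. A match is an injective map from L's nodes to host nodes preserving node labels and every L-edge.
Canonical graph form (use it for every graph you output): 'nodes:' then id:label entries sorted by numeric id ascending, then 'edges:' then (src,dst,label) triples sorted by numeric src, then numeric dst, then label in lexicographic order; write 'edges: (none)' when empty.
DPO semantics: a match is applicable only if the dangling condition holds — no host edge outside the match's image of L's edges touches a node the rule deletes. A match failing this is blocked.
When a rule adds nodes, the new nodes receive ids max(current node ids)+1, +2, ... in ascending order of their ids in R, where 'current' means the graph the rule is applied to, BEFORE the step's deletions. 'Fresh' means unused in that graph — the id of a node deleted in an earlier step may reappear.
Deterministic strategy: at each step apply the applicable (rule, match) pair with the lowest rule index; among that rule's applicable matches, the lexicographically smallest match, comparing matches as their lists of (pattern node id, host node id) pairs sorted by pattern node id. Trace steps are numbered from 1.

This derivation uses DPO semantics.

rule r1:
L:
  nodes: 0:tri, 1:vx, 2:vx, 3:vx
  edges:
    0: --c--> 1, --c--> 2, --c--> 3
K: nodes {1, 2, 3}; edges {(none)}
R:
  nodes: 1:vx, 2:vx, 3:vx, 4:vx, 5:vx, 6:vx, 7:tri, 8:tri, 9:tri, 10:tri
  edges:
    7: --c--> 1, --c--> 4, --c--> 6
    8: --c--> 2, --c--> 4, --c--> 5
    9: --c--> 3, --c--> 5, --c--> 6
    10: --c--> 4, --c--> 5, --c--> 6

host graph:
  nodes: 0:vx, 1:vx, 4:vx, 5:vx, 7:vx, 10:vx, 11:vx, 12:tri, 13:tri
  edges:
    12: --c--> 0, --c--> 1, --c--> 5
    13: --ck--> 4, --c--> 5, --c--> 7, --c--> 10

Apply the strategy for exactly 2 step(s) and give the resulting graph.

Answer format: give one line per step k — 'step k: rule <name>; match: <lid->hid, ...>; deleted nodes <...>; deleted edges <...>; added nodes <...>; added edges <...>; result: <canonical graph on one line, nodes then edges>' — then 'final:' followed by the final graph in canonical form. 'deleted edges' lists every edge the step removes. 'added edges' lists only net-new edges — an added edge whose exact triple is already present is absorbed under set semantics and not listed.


step 1: rule r1; match: 0->12, 1->0, 2->1, 3->5; deleted nodes 12; deleted edges (12,0,c); (12,1,c); (12,5,c); added nodes 14, 15, 16, 17, 18, 19, 20; added edges (17,0,c); (17,14,c); (17,16,c); (18,1,c); (18,14,c); (18,15,c); (19,5,c); (19,15,c); (19,16,c); (20,14,c); (20,15,c); (20,16,c); result: nodes: 0:vx, 1:vx, 4:vx, 5:vx, 7:vx, 10:vx, 11:vx, 13:tri, 14:vx, 15:vx, 16:vx, 17:tri, 18:tri, 19:tri, 20:tri edges: (13,4,ck); (13,5,c); (13,7,c); (13,10,c); (17,0,c); (17,14,c); (17,16,c); (18,1,c); (18,14,c); (18,15,c); (19,5,c); (19,15,c); (19,16,c); (20,14,c); (20,15,c); (20,16,c)
step 2: rule r1; match: 0->17, 1->0, 2->14, 3->16; deleted nodes 17; deleted edges (17,0,c); (17,14,c); (17,16,c); added nodes 21, 22, 23, 24, 25, 26, 27; added edges (24,0,c); (24,21,c); (24,23,c); (25,14,c); (25,21,c); (25,22,c); (26,16,c); (26,22,c); (26,23,c); (27,21,c); (27,22,c); (27,23,c); result: nodes: 0:vx, 1:vx, 4:vx, 5:vx, 7:vx, 10:vx, 11:vx, 13:tri, 14:vx, 15:vx, 16:vx, 18:tri, 19:tri, 20:tri, 21:vx, 22:vx, 23:vx, 24:tri, 25:tri, 26:tri, 27:tri edges: (13,4,ck); (13,5,c); (13,7,c); (13,10,c); (18,1,c); (18,14,c); (18,15,c); (19,5,c); (19,15,c); (19,16,c); (20,14,c); (20,15,c); (20,16,c); (24,0,c); (24,21,c); (24,23,c); (25,14,c); (25,21,c); (25,22,c); (26,16,c); (26,22,c); (26,23,c); (27,21,c); (27,22,c); (27,23,c)
final:
nodes: 0:vx, 1:vx, 4:vx, 5:vx, 7:vx, 10:vx, 11:vx, 13:tri, 14:vx, 15:vx, 16:vx, 18:tri, 19:tri, 20:tri, 21:vx, 22:vx, 23:vx, 24:tri, 25:tri, 26:tri, 27:tri
edges: (13,4,ck); (13,5,c); (13,7,c); (13,10,c); (18,1,c); (18,14,c); (18,15,c); (19,5,c); (19,15,c); (19,16,c); (20,14,c); (20,15,c); (20,16,c); (24,0,c); (24,21,c); (24,23,c); (25,14,c); (25,21,c); (25,22,c); (26,16,c); (26,22,c); (26,23,c); (27,21,c); (27,22,c); (27,23,c)


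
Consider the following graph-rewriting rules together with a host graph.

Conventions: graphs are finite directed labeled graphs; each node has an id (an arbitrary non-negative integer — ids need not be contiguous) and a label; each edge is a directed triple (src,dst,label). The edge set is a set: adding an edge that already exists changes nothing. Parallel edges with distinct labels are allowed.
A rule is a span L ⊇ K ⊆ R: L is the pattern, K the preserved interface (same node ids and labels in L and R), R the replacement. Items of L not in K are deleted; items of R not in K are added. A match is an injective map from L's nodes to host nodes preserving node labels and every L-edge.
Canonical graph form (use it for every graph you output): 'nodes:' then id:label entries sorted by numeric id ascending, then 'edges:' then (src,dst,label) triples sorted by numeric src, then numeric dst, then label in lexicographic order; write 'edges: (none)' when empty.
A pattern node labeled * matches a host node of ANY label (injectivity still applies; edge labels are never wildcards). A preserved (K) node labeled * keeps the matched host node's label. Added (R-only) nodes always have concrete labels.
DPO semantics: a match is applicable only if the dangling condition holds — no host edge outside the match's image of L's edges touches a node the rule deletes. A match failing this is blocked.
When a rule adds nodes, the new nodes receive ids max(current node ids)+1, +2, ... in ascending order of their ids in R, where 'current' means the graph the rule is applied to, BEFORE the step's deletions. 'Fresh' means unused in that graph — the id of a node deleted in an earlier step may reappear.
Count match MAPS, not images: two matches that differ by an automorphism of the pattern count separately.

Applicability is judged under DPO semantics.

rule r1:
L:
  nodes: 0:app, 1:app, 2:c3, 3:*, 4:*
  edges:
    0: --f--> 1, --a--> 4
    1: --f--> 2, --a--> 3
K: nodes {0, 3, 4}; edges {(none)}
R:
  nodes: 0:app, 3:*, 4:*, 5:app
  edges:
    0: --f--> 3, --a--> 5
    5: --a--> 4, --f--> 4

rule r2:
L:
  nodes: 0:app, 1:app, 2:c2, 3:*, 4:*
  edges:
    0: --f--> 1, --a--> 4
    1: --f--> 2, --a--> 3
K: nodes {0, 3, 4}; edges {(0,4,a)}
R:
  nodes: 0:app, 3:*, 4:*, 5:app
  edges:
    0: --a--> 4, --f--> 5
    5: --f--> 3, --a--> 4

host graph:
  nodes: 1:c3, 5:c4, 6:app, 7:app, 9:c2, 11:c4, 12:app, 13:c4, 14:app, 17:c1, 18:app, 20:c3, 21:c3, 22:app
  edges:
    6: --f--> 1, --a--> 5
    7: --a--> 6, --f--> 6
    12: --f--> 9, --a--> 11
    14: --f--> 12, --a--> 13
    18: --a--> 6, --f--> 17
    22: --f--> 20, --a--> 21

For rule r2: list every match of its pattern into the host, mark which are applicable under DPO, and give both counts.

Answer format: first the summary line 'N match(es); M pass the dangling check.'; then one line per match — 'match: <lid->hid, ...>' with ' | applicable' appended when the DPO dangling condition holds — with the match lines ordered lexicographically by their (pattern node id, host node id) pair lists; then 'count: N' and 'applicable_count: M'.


1 match(es); 1 pass the dangling check.
match: 0->14, 1->12, 2->9, 3->11, 4->13 | applicable
count: 1
applicable_count: 1


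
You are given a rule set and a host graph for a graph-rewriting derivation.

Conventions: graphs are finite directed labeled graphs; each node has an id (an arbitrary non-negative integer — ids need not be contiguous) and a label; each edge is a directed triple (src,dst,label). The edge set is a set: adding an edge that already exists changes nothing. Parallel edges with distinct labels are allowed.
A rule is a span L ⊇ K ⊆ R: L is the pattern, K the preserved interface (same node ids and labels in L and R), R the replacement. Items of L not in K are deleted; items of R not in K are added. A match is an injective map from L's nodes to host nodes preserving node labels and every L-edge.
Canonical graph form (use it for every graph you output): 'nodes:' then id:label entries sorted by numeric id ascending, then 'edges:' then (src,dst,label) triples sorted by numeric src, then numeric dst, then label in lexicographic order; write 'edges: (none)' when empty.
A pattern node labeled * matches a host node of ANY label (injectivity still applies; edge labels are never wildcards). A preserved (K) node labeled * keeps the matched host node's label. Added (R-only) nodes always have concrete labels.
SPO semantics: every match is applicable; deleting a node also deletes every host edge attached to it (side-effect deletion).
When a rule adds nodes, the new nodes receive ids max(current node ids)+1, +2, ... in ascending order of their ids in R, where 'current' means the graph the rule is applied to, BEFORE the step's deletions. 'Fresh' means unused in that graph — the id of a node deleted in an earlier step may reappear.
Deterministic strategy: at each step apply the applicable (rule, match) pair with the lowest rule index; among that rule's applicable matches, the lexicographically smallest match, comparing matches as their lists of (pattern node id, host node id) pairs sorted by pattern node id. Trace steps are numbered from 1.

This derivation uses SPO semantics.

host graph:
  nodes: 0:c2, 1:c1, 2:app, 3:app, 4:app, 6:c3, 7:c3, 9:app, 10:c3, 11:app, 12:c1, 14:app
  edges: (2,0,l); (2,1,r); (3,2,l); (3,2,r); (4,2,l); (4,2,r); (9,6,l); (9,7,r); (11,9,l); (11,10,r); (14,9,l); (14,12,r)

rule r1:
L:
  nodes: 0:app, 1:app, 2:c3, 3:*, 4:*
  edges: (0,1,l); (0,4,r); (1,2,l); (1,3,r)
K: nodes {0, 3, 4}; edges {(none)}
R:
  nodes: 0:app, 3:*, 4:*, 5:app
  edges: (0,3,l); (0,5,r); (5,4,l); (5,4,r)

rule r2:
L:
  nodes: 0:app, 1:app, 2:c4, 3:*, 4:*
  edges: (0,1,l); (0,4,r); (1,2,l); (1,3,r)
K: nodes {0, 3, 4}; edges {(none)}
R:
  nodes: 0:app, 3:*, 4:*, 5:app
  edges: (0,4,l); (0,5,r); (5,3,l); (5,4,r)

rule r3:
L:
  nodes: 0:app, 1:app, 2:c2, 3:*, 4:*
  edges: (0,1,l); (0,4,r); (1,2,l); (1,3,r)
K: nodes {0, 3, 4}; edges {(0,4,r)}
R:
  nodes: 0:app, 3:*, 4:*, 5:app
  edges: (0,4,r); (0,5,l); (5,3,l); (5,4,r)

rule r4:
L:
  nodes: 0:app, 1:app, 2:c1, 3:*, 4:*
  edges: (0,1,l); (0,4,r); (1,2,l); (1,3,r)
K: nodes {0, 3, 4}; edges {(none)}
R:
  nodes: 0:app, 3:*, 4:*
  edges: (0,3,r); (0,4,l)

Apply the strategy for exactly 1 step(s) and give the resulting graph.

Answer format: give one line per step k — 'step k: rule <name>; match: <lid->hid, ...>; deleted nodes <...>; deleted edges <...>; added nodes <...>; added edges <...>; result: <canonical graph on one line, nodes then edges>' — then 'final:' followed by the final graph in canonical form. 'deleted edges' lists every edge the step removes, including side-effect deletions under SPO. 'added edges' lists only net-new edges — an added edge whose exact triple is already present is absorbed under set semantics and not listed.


step 1: rule r1; match: 0->11, 1->9, 2->6, 3->7, 4->10; deleted nodes 6, 9; deleted edges (9,6,l); (9,7,r); (11,9,l); (11,10,r); (14,9,l); added nodes 15; added edges (11,7,l); (11,15,r); (15,10,l); (15,10,r); result: nodes: 0:c2, 1:c1, 2:app, 3:app, 4:app, 7:c3, 10:c3, 11:app, 12:c1, 14:app, 15:app edges: (2,0,l); (2,1,r); (3,2,l); (3,2,r); (4,2,l); (4,2,r); (11,7,l); (11,15,r); (14,12,r); (15,10,l); (15,10,r)
final:
nodes: 0:c2, 1:c1, 2:app, 3:app, 4:app, 7:c3, 10:c3, 11:app, 12:c1, 14:app, 15:app
edges: (2,0,l); (2,1,r); (3,2,l); (3,2,r); (4,2,l); (4,2,r); (11,7,l); (11,15,r); (14,12,r); (15,10,l); (15,10,r)
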